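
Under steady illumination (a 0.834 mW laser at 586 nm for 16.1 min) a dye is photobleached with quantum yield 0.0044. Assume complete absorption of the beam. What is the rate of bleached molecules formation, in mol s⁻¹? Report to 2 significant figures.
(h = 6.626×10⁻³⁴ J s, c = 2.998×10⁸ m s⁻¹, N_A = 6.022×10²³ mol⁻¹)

1.8×10⁻¹¹ mol s⁻¹

Photon energy at 586 nm: hc/λ = (6.626×10⁻³⁴)(2.998×10⁸)/(586×10⁻⁹) = 3.390×10⁻¹⁹ J.
Energy delivered: (0.834 mW)(966 s) = 0.8056 J.
Photons incident: 0.8056 / 3.390×10⁻¹⁹ = 2.376×10¹⁸, i.e. 2.376×10¹⁸/6.022×10²³ = 3.946×10⁻⁶ mol.
Product formed: 0.0044 × 3.946×10⁻⁶ = 1.736×10⁻⁸ mol.
Rate: 1.736×10⁻⁸ / 966 s = 1.8×10⁻¹¹ mol s⁻¹.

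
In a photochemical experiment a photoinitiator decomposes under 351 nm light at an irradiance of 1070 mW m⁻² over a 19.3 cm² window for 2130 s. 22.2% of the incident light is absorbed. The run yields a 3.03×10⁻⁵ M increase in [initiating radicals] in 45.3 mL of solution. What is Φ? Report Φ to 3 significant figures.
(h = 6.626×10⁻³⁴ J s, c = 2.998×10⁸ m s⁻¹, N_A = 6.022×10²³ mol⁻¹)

Product: (3.03×10⁻⁵ M)(0.0453 L) = 1.373×10⁻⁶ mol.
Photon energy at 351 nm: hc/λ = (6.626×10⁻³⁴)(2.998×10⁸)/(351×10⁻⁹) = 5.659×10⁻¹⁹ J.
Energy delivered: (1070 mW m⁻²)(19.3×10⁻⁴ m²)(2130 s) = 4.399 J.
Photons incident: 4.399 / 5.659×10⁻¹⁹ = 7.773×10¹⁸, i.e. 7.773×10¹⁸/6.022×10²³ = 1.291×10⁻⁵ mol.
Photons absorbed: 0.222 × 1.291×10⁻⁵ = 2.866×10⁻⁶ mol.
Φ = 1.373×10⁻⁶ mol / 2.866×10⁻⁶ mol photons = 0.479.

Φ = 0.479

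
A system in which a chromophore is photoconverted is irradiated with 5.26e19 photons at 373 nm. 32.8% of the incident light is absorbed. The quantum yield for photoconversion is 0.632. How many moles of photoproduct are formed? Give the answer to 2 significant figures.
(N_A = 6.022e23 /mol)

Moles of photons: 5.26e19 / 6.022e23 = 8.735e-5 mol.
Photons absorbed: 0.328 × 8.735e-5 = 2.865e-5 mol.
Product: Φ × n_abs = 0.632 × 2.865e-5 = 1.811e-5 mol.

1.8e-5 mol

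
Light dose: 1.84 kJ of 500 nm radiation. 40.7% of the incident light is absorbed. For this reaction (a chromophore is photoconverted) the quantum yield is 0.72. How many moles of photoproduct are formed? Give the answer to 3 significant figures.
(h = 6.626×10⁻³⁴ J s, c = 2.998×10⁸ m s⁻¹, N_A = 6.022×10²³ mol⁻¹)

Photon energy at 500 nm: hc/λ = (6.626×10⁻³⁴)(2.998×10⁸)/(500×10⁻⁹) = 3.973×10⁻¹⁹ J.
Incident energy: 1.84 kJ = 1840 J.
Photons incident: 1840 / 3.973×10⁻¹⁹ = 4.631×10²¹, i.e. 4.631×10²¹/6.022×10²³ = 0.007690 mol.
Photons absorbed: 0.407 × 0.007690 = 0.003130 mol.
Product: Φ × n_abs = 0.72 × 0.003130 = 0.002254 mol.

0.00225 mol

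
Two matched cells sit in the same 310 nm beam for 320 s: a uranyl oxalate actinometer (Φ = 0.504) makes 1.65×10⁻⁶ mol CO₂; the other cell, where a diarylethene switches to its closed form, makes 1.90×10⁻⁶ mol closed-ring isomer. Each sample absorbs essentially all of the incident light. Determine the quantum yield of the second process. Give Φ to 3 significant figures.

Φ = 0.580

Photons absorbed by the actinometer: 1.65×10⁻⁶ / 0.504 = 3.274×10⁻⁶ mol.
Φ(unknown) = 1.90×10⁻⁶ / 3.274×10⁻⁶ = 0.580.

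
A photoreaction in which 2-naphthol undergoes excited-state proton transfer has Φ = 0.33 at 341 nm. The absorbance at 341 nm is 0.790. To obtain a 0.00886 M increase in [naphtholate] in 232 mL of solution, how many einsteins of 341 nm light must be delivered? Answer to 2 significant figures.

Product: (0.00886 M)(0.232 L) = 0.002056 mol.
Photons that must be absorbed: 0.002056 / 0.33 = 0.006230 mol.
Fraction absorbed: 1 − 10^(−0.790) = 0.8378.
Incident photons needed: 0.006230 / 0.8378 = 0.007436 mol.

0.0074 einstein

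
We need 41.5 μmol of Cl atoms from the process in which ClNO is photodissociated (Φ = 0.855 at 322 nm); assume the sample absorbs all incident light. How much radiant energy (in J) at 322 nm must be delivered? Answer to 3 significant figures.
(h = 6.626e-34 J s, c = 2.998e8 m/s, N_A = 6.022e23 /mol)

Product: 41.5 μmol = 4.15e-5 mol.
Photons that must be absorbed: 4.15e-5 / 0.855 = 4.854e-5 mol.
Photon energy: hc/λ = 6.169e-19 J; per mole, 3.715e5 J mol⁻¹.
Energy required: 4.854e-5 × 3.715e5 = 18.0 J.

18.0 J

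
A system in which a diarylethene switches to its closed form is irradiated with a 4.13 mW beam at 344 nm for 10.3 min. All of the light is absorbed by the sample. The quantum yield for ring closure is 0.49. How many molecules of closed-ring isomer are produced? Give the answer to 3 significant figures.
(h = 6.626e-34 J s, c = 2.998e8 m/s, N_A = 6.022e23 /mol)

Photon energy at 344 nm: hc/λ = (6.626e-34)(2.998e8)/(344e-9) = 5.775e-19 J.
Energy delivered: (4.13 mW)(618 s) = 2.552 J.
Photons incident: 2.552 / 5.775e-19 = 4.419e18, i.e. 4.419e18/6.022e23 = 7.338e-6 mol.
Product: Φ × n_abs = 0.49 × 7.338e-6 = 3.596e-6 mol.
As a count: 3.596e-6 × 6.022e23 = 2.17e18.

2.17e18 molecules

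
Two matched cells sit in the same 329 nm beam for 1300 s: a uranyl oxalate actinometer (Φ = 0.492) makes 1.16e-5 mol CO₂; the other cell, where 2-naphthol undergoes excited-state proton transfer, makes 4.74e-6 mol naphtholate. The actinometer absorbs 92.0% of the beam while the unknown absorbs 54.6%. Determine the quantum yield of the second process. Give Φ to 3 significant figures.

Photons absorbed by the actinometer: 1.16e-5 / 0.492 = 2.358e-5 mol.
Incident flux: 2.358e-5 / 0.920 = 2.563e-5 einstein.
Absorbed by unknown: 0.546 × 2.563e-5 = 1.399e-5 mol.
Φ(unknown) = 4.74e-6 / 1.399e-5 = 0.339.

Φ = 0.339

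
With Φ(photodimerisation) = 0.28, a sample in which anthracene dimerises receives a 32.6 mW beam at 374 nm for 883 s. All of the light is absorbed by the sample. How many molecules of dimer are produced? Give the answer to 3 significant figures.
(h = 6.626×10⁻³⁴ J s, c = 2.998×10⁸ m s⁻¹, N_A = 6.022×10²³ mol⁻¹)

1.52×10¹⁹ molecules

Photon energy at 374 nm: hc/λ = (6.626×10⁻³⁴)(2.998×10⁸)/(374×10⁻⁹) = 5.311×10⁻¹⁹ J.
Energy delivered: (32.6 mW)(883 s) = 28.79 J.
Photons incident: 28.79 / 5.311×10⁻¹⁹ = 5.421×10¹⁹, i.e. 5.421×10¹⁹/6.022×10²³ = 9.002×10⁻⁵ mol.
Product: Φ × n_abs = 0.28 × 9.002×10⁻⁵ = 2.521×10⁻⁵ mol.
As a count: 2.521×10⁻⁵ × 6.022×10²³ = 1.52×10¹⁹.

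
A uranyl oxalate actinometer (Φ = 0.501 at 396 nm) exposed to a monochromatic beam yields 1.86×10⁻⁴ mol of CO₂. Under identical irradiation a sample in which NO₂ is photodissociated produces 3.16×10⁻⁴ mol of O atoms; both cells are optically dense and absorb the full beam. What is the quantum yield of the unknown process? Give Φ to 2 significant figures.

Φ = 0.85

Photons absorbed by the actinometer: 1.86×10⁻⁴ / 0.501 = 3.713×10⁻⁴ mol.
Φ(unknown) = 3.16×10⁻⁴ / 3.713×10⁻⁴ = 0.85.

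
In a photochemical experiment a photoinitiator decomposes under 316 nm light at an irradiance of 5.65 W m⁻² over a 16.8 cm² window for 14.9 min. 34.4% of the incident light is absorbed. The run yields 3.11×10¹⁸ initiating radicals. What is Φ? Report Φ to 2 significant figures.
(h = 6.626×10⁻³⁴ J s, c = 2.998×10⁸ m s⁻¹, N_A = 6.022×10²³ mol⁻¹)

Product: 3.11×10¹⁸ / 6.022×10²³ = 5.164×10⁻⁶ mol.
Photon energy at 316 nm: hc/λ = (6.626×10⁻³⁴)(2.998×10⁸)/(316×10⁻⁹) = 6.286×10⁻¹⁹ J.
Energy delivered: (5.65 W m⁻²)(16.8×10⁻⁴ m²)(894 s) = 8.486 J.
Photons incident: 8.486 / 6.286×10⁻¹⁹ = 1.350×10¹⁹, i.e. 1.350×10¹⁹/6.022×10²³ = 2.242×10⁻⁵ mol.
Photons absorbed: 0.344 × 2.242×10⁻⁵ = 7.712×10⁻⁶ mol.
Φ = 5.164×10⁻⁶ mol / 7.712×10⁻⁶ mol photons = 0.67.

Φ = 0.67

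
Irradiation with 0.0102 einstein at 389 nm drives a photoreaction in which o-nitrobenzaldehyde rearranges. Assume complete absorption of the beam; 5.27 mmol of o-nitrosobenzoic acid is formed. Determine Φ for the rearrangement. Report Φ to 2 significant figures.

Product: 5.27 mmol = 0.00527 mol.
Φ = 0.00527 mol / 0.0102 mol photons = 0.52.

Φ = 0.52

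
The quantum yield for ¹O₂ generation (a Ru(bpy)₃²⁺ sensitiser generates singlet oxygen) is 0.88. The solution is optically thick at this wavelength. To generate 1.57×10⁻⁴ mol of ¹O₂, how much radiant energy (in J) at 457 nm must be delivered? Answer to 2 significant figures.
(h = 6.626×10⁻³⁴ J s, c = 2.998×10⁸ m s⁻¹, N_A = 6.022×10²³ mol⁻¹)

Photons that must be absorbed: 1.57×10⁻⁴ / 0.88 = 1.784×10⁻⁴ mol.
Photon energy: hc/λ = 4.347×10⁻¹⁹ J; per mole, 2.618×10⁵ J mol⁻¹.
Energy required: 1.784×10⁻⁴ × 2.618×10⁵ = 47 J.

47 J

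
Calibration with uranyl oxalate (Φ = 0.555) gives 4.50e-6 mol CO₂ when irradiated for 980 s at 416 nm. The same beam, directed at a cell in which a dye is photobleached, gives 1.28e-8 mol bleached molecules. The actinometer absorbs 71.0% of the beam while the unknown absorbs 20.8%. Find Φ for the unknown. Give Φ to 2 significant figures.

Photons absorbed by the actinometer: 4.50e-6 / 0.555 = 8.108e-6 mol.
Incident flux: 8.108e-6 / 0.710 = 1.142e-5 einstein.
Absorbed by unknown: 0.208 × 1.142e-5 = 2.375e-6 mol.
Φ(unknown) = 1.28e-8 / 2.375e-6 = 0.0054.

Φ = 0.0054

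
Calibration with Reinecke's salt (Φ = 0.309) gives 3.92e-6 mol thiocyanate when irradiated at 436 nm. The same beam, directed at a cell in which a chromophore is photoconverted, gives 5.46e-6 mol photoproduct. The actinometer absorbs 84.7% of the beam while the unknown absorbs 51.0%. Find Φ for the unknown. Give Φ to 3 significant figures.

Φ = 0.715

Photons absorbed by the actinometer: 3.92e-6 / 0.309 = 1.269e-5 mol.
Incident flux: 1.269e-5 / 0.847 = 1.498e-5 einstein.
Absorbed by unknown: 0.510 × 1.498e-5 = 7.640e-6 mol.
Φ(unknown) = 5.46e-6 / 7.640e-6 = 0.715.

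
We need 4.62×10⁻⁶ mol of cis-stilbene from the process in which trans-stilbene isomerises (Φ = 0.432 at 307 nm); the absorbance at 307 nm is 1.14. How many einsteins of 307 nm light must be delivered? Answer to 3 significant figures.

Photons that must be absorbed: 4.62×10⁻⁶ / 0.432 = 1.069×10⁻⁵ mol.
Fraction absorbed: 1 − 10^(−1.14) = 0.9276.
Incident photons needed: 1.069×10⁻⁵ / 0.9276 = 1.152×10⁻⁵ mol.

1.15×10⁻⁵ einstein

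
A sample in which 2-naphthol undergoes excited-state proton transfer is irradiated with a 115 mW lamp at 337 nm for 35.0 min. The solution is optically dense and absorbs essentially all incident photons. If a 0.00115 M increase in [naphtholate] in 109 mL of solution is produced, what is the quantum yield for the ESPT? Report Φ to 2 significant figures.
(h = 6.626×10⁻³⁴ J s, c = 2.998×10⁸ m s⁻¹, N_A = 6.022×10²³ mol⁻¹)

Φ = 0.18

Product: (0.00115 M)(0.109 L) = 1.253×10⁻⁴ mol.
Photon energy at 337 nm: hc/λ = (6.626×10⁻³⁴)(2.998×10⁸)/(337×10⁻⁹) = 5.895×10⁻¹⁹ J.
Energy delivered: (115 mW)(2100 s) = 241.5 J.
Photons incident: 241.5 / 5.895×10⁻¹⁹ = 4.097×10²⁰, i.e. 4.097×10²⁰/6.022×10²³ = 6.803×10⁻⁴ mol.
Φ = 1.253×10⁻⁴ mol / 6.803×10⁻⁴ mol photons = 0.18.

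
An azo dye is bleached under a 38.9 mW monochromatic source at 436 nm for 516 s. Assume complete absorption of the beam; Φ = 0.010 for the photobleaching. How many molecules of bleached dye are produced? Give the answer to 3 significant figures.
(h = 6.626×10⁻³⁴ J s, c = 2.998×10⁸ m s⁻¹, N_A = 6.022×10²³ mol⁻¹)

Photon energy at 436 nm: hc/λ = (6.626×10⁻³⁴)(2.998×10⁸)/(436×10⁻⁹) = 4.556×10⁻¹⁹ J.
Energy delivered: (38.9 mW)(516 s) = 20.07 J.
Photons incident: 20.07 / 4.556×10⁻¹⁹ = 4.405×10¹⁹, i.e. 4.405×10¹⁹/6.022×10²³ = 7.315×10⁻⁵ mol.
Product: Φ × n_abs = 0.010 × 7.315×10⁻⁵ = 7.315×10⁻⁷ mol.
As a count: 7.315×10⁻⁷ × 6.022×10²³ = 4.41×10¹⁷.

4.41×10¹⁷ molecules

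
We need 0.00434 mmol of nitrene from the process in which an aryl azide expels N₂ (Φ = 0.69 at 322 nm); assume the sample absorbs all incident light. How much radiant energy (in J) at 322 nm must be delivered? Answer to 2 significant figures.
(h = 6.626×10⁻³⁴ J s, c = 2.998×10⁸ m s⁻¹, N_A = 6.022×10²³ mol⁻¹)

Product: 0.00434 mmol = 4.34×10⁻⁶ mol.
Photons that must be absorbed: 4.34×10⁻⁶ / 0.69 = 6.290×10⁻⁶ mol.
Photon energy: hc/λ = 6.169×10⁻¹⁹ J; per mole, 3.715×10⁵ J mol⁻¹.
Energy required: 6.290×10⁻⁶ × 3.715×10⁵ = 2.3 J.

2.3 J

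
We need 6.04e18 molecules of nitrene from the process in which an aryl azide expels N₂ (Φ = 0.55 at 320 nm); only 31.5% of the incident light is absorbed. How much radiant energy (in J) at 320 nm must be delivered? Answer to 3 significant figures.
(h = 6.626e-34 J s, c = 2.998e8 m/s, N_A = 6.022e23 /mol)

21.6 J

Product: 6.04e18 / 6.022e23 = 1.003e-5 mol.
Photons that must be absorbed: 1.003e-5 / 0.55 = 1.824e-5 mol.
Incident photons needed: 1.824e-5 / 0.315 = 5.790e-5 mol.
Photon energy: hc/λ = 6.208e-19 J; per mole, 3.738e5 J mol⁻¹.
Energy required: 5.790e-5 × 3.738e5 = 21.6 J.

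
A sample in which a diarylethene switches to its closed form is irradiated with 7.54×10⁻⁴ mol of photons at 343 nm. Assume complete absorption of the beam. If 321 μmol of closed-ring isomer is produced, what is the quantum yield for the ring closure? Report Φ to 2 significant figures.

Product: 321 μmol = 3.21×10⁻⁴ mol.
Φ = 3.21×10⁻⁴ mol / 7.54×10⁻⁴ mol photons = 0.43.

Φ = 0.43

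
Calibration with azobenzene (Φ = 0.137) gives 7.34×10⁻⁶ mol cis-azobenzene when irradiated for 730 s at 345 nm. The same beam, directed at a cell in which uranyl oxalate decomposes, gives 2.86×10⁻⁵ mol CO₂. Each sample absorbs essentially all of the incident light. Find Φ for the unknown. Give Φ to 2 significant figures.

Photons absorbed by the actinometer: 7.34×10⁻⁶ / 0.137 = 5.358×10⁻⁵ mol.
Φ(unknown) = 2.86×10⁻⁵ / 5.358×10⁻⁵ = 0.53.

Φ = 0.53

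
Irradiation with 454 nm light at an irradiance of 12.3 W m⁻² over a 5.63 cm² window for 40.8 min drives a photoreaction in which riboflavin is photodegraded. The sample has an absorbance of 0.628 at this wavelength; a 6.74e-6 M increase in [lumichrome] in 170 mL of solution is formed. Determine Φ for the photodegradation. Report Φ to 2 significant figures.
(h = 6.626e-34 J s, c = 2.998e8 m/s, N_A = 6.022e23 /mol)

Product: (6.74e-6 M)(0.17 L) = 1.146e-6 mol.
Photon energy at 454 nm: hc/λ = (6.626e-34)(2.998e8)/(454e-9) = 4.375e-19 J.
Energy delivered: (12.3 W m⁻²)(5.63e-4 m²)(2448 s) = 16.95 J.
Photons incident: 16.95 / 4.375e-19 = 3.874e19, i.e. 3.874e19/6.022e23 = 6.433e-5 mol.
Fraction absorbed: 1 − 10^(−0.628) = 0.7645.
Photons absorbed: 0.7645 × 6.433e-5 = 4.918e-5 mol.
Φ = 1.146e-6 mol / 4.918e-5 mol photons = 0.023.

Φ = 0.023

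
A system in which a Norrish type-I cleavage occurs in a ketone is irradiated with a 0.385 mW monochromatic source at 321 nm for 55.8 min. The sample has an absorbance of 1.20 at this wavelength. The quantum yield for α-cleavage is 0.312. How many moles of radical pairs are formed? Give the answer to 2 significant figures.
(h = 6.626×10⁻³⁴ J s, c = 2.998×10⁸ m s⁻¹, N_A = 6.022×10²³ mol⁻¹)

1.0×10⁻⁶ mol

Photon energy at 321 nm: hc/λ = (6.626×10⁻³⁴)(2.998×10⁸)/(321×10⁻⁹) = 6.188×10⁻¹⁹ J.
Energy delivered: (0.385 mW)(3348 s) = 1.289 J.
Photons incident: 1.289 / 6.188×10⁻¹⁹ = 2.083×10¹⁸, i.e. 2.083×10¹⁸/6.022×10²³ = 3.459×10⁻⁶ mol.
Fraction absorbed: 1 − 10^(−1.20) = 0.9369.
Photons absorbed: 0.9369 × 3.459×10⁻⁶ = 3.241×10⁻⁶ mol.
Product: Φ × n_abs = 0.312 × 3.241×10⁻⁶ = 1.011×10⁻⁶ mol.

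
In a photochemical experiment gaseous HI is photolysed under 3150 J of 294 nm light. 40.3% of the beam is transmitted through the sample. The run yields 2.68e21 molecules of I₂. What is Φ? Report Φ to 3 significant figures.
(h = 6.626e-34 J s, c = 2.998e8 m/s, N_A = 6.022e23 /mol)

Product: 2.68e21 / 6.022e23 = 0.004450 mol.
Photon energy at 294 nm: hc/λ = (6.626e-34)(2.998e8)/(294e-9) = 6.757e-19 J.
Photons incident: 3150 / 6.757e-19 = 4.662e21, i.e. 4.662e21/6.022e23 = 0.007742 mol.
Fraction absorbed: 1 − 40.3/100 = 0.5970.
Photons absorbed: 0.5970 × 0.007742 = 0.004622 mol.
Φ = 0.004450 mol / 0.004622 mol photons = 0.963.

Φ = 0.963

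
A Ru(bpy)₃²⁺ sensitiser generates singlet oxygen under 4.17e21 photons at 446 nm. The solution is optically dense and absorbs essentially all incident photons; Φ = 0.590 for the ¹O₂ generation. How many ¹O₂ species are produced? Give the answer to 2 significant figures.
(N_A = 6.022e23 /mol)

Moles of photons: 4.17e21 / 6.022e23 = 0.006925 mol.
Product: Φ × n_abs = 0.590 × 0.006925 = 0.004086 mol.
As a count: 0.004086 × 6.022e23 = 2.5e21.

2.5e21 species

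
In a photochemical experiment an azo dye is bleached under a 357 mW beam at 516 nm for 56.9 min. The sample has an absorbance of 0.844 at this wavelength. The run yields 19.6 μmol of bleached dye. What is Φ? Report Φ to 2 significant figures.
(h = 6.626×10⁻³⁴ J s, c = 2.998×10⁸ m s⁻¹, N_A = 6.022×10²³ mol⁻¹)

Φ = 0.0044

Product: 19.6 μmol = 1.96×10⁻⁵ mol.
Photon energy at 516 nm: hc/λ = (6.626×10⁻³⁴)(2.998×10⁸)/(516×10⁻⁹) = 3.850×10⁻¹⁹ J.
Energy delivered: (357 mW)(3414 s) = 1219 J.
Photons incident: 1219 / 3.850×10⁻¹⁹ = 3.166×10²¹, i.e. 3.166×10²¹/6.022×10²³ = 0.005257 mol.
Fraction absorbed: 1 − 10^(−0.844) = 0.8568.
Photons absorbed: 0.8568 × 0.005257 = 0.004504 mol.
Φ = 1.96×10⁻⁵ mol / 0.004504 mol photons = 0.0044.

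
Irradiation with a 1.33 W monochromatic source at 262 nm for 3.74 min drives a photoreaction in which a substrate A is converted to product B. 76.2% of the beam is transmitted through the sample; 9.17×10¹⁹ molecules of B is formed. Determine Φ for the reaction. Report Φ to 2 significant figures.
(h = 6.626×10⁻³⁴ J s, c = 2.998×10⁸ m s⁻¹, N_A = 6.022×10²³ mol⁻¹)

Φ = 0.98

Product: 9.17×10¹⁹ / 6.022×10²³ = 1.523×10⁻⁴ mol.
Photon energy at 262 nm: hc/λ = (6.626×10⁻³⁴)(2.998×10⁸)/(262×10⁻⁹) = 7.582×10⁻¹⁹ J.
Energy delivered: (1.33 W)(224.4 s) = 298.5 J.
Photons incident: 298.5 / 7.582×10⁻¹⁹ = 3.937×10²⁰, i.e. 3.937×10²⁰/6.022×10²³ = 6.538×10⁻⁴ mol.
Fraction absorbed: 1 − 76.2/100 = 0.2380.
Photons absorbed: 0.2380 × 6.538×10⁻⁴ = 1.556×10⁻⁴ mol.
Φ = 1.523×10⁻⁴ mol / 1.556×10⁻⁴ mol photons = 0.98.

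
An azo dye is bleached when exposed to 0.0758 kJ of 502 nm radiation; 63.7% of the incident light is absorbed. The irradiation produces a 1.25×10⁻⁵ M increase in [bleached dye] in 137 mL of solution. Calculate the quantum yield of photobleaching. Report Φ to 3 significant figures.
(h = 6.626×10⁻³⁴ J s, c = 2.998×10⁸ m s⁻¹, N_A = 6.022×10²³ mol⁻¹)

Φ = 0.00845

Product: (1.25×10⁻⁵ M)(0.137 L) = 1.713×10⁻⁶ mol.
Photon energy at 502 nm: hc/λ = (6.626×10⁻³⁴)(2.998×10⁸)/(502×10⁻⁹) = 3.957×10⁻¹⁹ J.
Incident energy: 0.0758 kJ = 75.8 J.
Photons incident: 75.8 / 3.957×10⁻¹⁹ = 1.916×10²⁰, i.e. 1.916×10²⁰/6.022×10²³ = 3.182×10⁻⁴ mol.
Photons absorbed: 0.637 × 3.182×10⁻⁴ = 2.027×10⁻⁴ mol.
Φ = 1.713×10⁻⁶ mol / 2.027×10⁻⁴ mol photons = 0.00845.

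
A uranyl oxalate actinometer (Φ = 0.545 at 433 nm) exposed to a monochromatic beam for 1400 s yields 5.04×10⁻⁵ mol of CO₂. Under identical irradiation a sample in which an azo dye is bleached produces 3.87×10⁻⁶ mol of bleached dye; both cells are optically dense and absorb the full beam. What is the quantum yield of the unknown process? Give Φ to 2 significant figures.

Φ = 0.042

Photons absorbed by the actinometer: 5.04×10⁻⁵ / 0.545 = 9.248×10⁻⁵ mol.
Φ(unknown) = 3.87×10⁻⁶ / 9.248×10⁻⁵ = 0.042.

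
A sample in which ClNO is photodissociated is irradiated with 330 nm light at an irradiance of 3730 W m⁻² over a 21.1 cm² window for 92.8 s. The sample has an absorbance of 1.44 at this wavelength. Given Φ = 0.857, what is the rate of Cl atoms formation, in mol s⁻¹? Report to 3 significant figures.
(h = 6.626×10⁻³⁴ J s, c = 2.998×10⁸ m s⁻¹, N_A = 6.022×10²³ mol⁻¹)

1.79×10⁻⁵ mol s⁻¹

Photon energy at 330 nm: hc/λ = (6.626×10⁻³⁴)(2.998×10⁸)/(330×10⁻⁹) = 6.020×10⁻¹⁹ J.
Energy delivered: (3730 W m⁻²)(21.1×10⁻⁴ m²)(92.8 s) = 730.4 J.
Photons incident: 730.4 / 6.020×10⁻¹⁹ = 1.213×10²¹, i.e. 1.213×10²¹/6.022×10²³ = 0.002014 mol.
Fraction absorbed: 1 − 10^(−1.44) = 0.9637.
Photons absorbed: 0.9637 × 0.002014 = 0.001941 mol.
Product formed: 0.857 × 0.001941 = 0.001663 mol.
Rate: 0.001663 / 92.8 s = 1.79×10⁻⁵ mol s⁻¹.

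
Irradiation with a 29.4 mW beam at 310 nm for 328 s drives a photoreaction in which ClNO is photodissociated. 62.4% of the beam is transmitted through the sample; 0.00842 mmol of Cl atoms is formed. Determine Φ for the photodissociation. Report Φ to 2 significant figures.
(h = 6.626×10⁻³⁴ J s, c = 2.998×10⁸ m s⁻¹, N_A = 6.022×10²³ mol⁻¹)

Φ = 0.90

Product: 0.00842 mmol = 8.42×10⁻⁶ mol.
Photon energy at 310 nm: hc/λ = (6.626×10⁻³⁴)(2.998×10⁸)/(310×10⁻⁹) = 6.408×10⁻¹⁹ J.
Energy delivered: (29.4 mW)(328 s) = 9.643 J.
Photons incident: 9.643 / 6.408×10⁻¹⁹ = 1.505×10¹⁹, i.e. 1.505×10¹⁹/6.022×10²³ = 2.499×10⁻⁵ mol.
Fraction absorbed: 1 − 62.4/100 = 0.3760.
Photons absorbed: 0.3760 × 2.499×10⁻⁵ = 9.396×10⁻⁶ mol.
Φ = 8.42×10⁻⁶ mol / 9.396×10⁻⁶ mol photons = 0.90.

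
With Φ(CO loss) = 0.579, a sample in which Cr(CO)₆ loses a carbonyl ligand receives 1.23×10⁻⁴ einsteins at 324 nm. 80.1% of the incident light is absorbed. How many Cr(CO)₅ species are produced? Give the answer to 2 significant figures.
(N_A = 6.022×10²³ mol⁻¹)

Photons absorbed: 0.801 × 1.23×10⁻⁴ = 9.852×10⁻⁵ mol.
Product: Φ × n_abs = 0.579 × 9.852×10⁻⁵ = 5.704×10⁻⁵ mol.
As a count: 5.704×10⁻⁵ × 6.022×10²³ = 3.4×10¹⁹.

3.4×10¹⁹ species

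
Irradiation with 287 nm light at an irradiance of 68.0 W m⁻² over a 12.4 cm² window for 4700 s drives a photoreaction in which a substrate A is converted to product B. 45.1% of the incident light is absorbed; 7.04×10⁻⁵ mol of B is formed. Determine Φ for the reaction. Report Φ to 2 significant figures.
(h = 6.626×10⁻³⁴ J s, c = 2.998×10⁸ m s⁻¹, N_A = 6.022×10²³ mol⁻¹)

Φ = 0.16

Photon energy at 287 nm: hc/λ = (6.626×10⁻³⁴)(2.998×10⁸)/(287×10⁻⁹) = 6.922×10⁻¹⁹ J.
Energy delivered: (68.0 W m⁻²)(12.4×10⁻⁴ m²)(4700 s) = 396.3 J.
Photons incident: 396.3 / 6.922×10⁻¹⁹ = 5.725×10²⁰, i.e. 5.725×10²⁰/6.022×10²³ = 9.507×10⁻⁴ mol.
Photons absorbed: 0.451 × 9.507×10⁻⁴ = 4.288×10⁻⁴ mol.
Φ = 7.04×10⁻⁵ mol / 4.288×10⁻⁴ mol photons = 0.16.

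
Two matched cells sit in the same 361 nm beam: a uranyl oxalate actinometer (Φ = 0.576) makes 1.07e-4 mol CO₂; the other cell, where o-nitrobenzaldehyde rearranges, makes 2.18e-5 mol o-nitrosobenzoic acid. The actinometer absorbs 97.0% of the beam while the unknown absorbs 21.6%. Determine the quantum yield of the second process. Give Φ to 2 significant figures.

Φ = 0.53

Photons absorbed by the actinometer: 1.07e-4 / 0.576 = 1.858e-4 mol.
Incident flux: 1.858e-4 / 0.970 = 1.915e-4 einstein.
Absorbed by unknown: 0.216 × 1.915e-4 = 4.136e-5 mol.
Φ(unknown) = 2.18e-5 / 4.136e-5 = 0.53.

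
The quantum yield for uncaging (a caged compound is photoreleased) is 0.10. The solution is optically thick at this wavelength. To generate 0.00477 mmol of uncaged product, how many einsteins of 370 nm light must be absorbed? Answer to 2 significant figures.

4.8×10⁻⁵ einstein

Product: 0.00477 mmol = 4.77×10⁻⁶ mol.
Photons that must be absorbed: 4.77×10⁻⁶ / 0.10 = 4.770×10⁻⁵ mol.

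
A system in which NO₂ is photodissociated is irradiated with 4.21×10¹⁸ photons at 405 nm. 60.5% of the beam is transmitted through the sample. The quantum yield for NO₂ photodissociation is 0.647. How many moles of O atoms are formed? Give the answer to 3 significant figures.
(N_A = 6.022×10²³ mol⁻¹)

1.79×10⁻⁶ mol

Moles of photons: 4.21×10¹⁸ / 6.022×10²³ = 6.991×10⁻⁶ mol.
Fraction absorbed: 1 − 60.5/100 = 0.3950.
Photons absorbed: 0.3950 × 6.991×10⁻⁶ = 2.761×10⁻⁶ mol.
Product: Φ × n_abs = 0.647 × 2.761×10⁻⁶ = 1.786×10⁻⁶ mol.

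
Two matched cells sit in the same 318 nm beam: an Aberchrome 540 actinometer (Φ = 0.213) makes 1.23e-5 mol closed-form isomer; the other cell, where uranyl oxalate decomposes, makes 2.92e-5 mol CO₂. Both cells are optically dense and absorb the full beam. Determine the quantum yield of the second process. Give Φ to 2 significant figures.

Φ = 0.51

Photons absorbed by the actinometer: 1.23e-5 / 0.213 = 5.775e-5 mol.
Φ(unknown) = 2.92e-5 / 5.775e-5 = 0.51.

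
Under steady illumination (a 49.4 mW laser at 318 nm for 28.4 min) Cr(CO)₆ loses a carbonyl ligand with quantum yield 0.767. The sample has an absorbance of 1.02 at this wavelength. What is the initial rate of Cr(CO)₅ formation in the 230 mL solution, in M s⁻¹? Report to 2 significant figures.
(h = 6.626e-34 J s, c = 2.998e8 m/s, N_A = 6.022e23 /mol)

Photon energy at 318 nm: hc/λ = (6.626e-34)(2.998e8)/(318e-9) = 6.247e-19 J.
Energy delivered: (49.4 mW)(1704 s) = 84.18 J.
Photons incident: 84.18 / 6.247e-19 = 1.348e20, i.e. 1.348e20/6.022e23 = 2.238e-4 mol.
Fraction absorbed: 1 − 10^(−1.02) = 0.9045.
Photons absorbed: 0.9045 × 2.238e-4 = 2.024e-4 mol.
Product formed: 0.767 × 2.024e-4 = 1.552e-4 mol.
Rate: 1.552e-4 mol / (1704 s × 0.23 L) = 4.0e-7 M s⁻¹.

4.0e-7 M s⁻¹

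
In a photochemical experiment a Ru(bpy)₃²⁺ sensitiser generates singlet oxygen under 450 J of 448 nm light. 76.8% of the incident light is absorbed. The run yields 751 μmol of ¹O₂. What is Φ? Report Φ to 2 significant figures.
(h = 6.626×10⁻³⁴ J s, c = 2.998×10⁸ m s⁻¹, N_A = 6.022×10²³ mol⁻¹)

Φ = 0.58

Product: 751 μmol = 7.51×10⁻⁴ mol.
Photon energy at 448 nm: hc/λ = (6.626×10⁻³⁴)(2.998×10⁸)/(448×10⁻⁹) = 4.434×10⁻¹⁹ J.
Photons incident: 450 / 4.434×10⁻¹⁹ = 1.015×10²¹, i.e. 1.015×10²¹/6.022×10²³ = 0.001685 mol.
Photons absorbed: 0.768 × 0.001685 = 0.001294 mol.
Φ = 7.51×10⁻⁴ mol / 0.001294 mol photons = 0.58.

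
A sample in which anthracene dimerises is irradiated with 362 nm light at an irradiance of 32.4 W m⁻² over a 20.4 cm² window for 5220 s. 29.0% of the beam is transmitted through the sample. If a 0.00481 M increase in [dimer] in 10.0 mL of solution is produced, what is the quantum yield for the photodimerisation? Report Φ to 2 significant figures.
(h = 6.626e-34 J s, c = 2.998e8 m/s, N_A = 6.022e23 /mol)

Product: (0.00481 M)(0.01 L) = 4.810e-5 mol.
Photon energy at 362 nm: hc/λ = (6.626e-34)(2.998e8)/(362e-9) = 5.487e-19 J.
Energy delivered: (32.4 W m⁻²)(20.4e-4 m²)(5220 s) = 345.0 J.
Photons incident: 345.0 / 5.487e-19 = 6.288e20, i.e. 6.288e20/6.022e23 = 0.001044 mol.
Fraction absorbed: 1 − 29.0/100 = 0.7100.
Photons absorbed: 0.7100 × 0.001044 = 7.412e-4 mol.
Φ = 4.810e-5 mol / 7.412e-4 mol photons = 0.065.

Φ = 0.065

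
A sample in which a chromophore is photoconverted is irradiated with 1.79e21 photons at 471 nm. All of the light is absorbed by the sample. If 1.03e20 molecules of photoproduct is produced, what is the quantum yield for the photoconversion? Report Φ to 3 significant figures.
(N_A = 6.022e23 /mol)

Φ = 0.0575

Product: 1.03e20 / 6.022e23 = 1.710e-4 mol.
Moles of photons: 1.79e21 / 6.022e23 = 0.002972 mol.
Φ = 1.710e-4 mol / 0.002972 mol photons = 0.0575.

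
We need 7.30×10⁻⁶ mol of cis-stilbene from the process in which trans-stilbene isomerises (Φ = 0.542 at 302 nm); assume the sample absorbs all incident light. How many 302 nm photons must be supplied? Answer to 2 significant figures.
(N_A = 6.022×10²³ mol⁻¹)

Photons that must be absorbed: 7.30×10⁻⁶ / 0.542 = 1.347×10⁻⁵ mol.
Photon count: 1.347×10⁻⁵ × 6.022×10²³ = 8.1×10¹⁸.

8.1×10¹⁸ photons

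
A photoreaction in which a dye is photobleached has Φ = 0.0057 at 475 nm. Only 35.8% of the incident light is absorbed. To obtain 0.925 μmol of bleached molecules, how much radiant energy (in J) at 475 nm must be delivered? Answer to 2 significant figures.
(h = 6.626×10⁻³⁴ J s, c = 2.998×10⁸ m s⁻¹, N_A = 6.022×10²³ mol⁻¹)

Product: 0.925 μmol = 9.25×10⁻⁷ mol.
Photons that must be absorbed: 9.25×10⁻⁷ / 0.0057 = 1.623×10⁻⁴ mol.
Incident photons needed: 1.623×10⁻⁴ / 0.358 = 4.534×10⁻⁴ mol.
Photon energy: hc/λ = 4.182×10⁻¹⁹ J; per mole, 2.518×10⁵ J mol⁻¹.
Energy required: 4.534×10⁻⁴ × 2.518×10⁵ = 110 J.

110 J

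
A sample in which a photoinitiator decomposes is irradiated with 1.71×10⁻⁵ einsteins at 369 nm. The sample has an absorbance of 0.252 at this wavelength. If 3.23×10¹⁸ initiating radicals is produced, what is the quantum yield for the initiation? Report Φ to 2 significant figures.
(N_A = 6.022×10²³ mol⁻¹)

Product: 3.23×10¹⁸ / 6.022×10²³ = 5.364×10⁻⁶ mol.
Fraction absorbed: 1 − 10^(−0.252) = 0.4402.
Photons absorbed: 0.4402 × 1.71×10⁻⁵ = 7.527×10⁻⁶ mol.
Φ = 5.364×10⁻⁶ mol / 7.527×10⁻⁶ mol photons = 0.71.

Φ = 0.71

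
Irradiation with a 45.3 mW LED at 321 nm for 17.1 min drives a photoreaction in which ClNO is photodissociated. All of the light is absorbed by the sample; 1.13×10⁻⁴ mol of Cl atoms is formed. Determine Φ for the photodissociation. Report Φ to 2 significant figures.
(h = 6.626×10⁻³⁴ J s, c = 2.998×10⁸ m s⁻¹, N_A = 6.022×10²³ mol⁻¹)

Photon energy at 321 nm: hc/λ = (6.626×10⁻³⁴)(2.998×10⁸)/(321×10⁻⁹) = 6.188×10⁻¹⁹ J.
Energy delivered: (45.3 mW)(1026 s) = 46.48 J.
Photons incident: 46.48 / 6.188×10⁻¹⁹ = 7.511×10¹⁹, i.e. 7.511×10¹⁹/6.022×10²³ = 1.247×10⁻⁴ mol.
Φ = 1.13×10⁻⁴ mol / 1.247×10⁻⁴ mol photons = 0.91.

Φ = 0.91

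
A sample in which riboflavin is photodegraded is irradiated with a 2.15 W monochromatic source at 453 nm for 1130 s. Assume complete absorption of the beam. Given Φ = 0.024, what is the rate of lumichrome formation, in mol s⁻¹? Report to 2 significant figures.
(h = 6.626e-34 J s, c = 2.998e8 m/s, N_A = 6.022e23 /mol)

2.0e-7 mol s⁻¹

Photon energy at 453 nm: hc/λ = (6.626e-34)(2.998e8)/(453e-9) = 4.385e-19 J.
Energy delivered: (2.15 W)(1130 s) = 2430 J.
Photons incident: 2430 / 4.385e-19 = 5.542e21, i.e. 5.542e21/6.022e23 = 0.009203 mol.
Product formed: 0.024 × 0.009203 = 2.209e-4 mol.
Rate: 2.209e-4 / 1130 s = 2.0e-7 mol s⁻¹.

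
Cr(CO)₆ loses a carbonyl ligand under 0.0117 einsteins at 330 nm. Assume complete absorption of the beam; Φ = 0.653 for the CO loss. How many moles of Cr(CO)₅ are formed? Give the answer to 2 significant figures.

0.0076 mol

Product: Φ × n_abs = 0.653 × 0.0117 = 0.007640 mol.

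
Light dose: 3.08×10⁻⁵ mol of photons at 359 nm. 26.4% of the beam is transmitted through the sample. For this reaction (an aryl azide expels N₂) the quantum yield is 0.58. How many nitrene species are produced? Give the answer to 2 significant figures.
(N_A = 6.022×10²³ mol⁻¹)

7.9×10¹⁸ species

Fraction absorbed: 1 − 26.4/100 = 0.7360.
Photons absorbed: 0.7360 × 3.08×10⁻⁵ = 2.267×10⁻⁵ mol.
Product: Φ × n_abs = 0.58 × 2.267×10⁻⁵ = 1.315×10⁻⁵ mol.
As a count: 1.315×10⁻⁵ × 6.022×10²³ = 7.9×10¹⁸.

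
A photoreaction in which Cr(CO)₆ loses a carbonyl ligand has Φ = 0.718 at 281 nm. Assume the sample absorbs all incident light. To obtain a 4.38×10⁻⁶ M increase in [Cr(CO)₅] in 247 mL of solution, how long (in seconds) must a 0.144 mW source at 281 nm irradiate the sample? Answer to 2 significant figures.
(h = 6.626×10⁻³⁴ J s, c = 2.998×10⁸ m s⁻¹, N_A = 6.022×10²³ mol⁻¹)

t ≈ 4500 s

Product: (4.38×10⁻⁶ M)(0.247 L) = 1.082×10⁻⁶ mol.
Photons that must be absorbed: 1.082×10⁻⁶ / 0.718 = 1.507×10⁻⁶ mol.
Photon energy: hc/λ = 7.069×10⁻¹⁹ J; per mole, 4.257×10⁵ J mol⁻¹.
Energy required: 1.507×10⁻⁶ × 4.257×10⁵ = 0.6415 J.
Time: 0.6415 J / 0.000144 W = 4500 s.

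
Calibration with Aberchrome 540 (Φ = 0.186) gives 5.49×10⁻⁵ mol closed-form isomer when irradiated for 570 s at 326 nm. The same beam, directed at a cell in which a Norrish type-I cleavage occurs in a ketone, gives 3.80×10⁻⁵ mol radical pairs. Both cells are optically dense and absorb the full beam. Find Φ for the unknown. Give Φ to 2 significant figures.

Φ = 0.13

Photons absorbed by the actinometer: 5.49×10⁻⁵ / 0.186 = 2.952×10⁻⁴ mol.
Φ(unknown) = 3.80×10⁻⁵ / 2.952×10⁻⁴ = 0.13.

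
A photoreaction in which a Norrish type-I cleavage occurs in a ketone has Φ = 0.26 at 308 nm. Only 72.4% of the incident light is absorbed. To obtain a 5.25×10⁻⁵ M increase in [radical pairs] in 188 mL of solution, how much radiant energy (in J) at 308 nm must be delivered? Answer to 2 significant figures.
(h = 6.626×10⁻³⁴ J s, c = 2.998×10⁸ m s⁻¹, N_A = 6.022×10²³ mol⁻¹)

20 J

Product: (5.25×10⁻⁵ M)(0.188 L) = 9.870×10⁻⁶ mol.
Photons that must be absorbed: 9.870×10⁻⁶ / 0.26 = 3.796×10⁻⁵ mol.
Incident photons needed: 3.796×10⁻⁵ / 0.724 = 5.243×10⁻⁵ mol.
Photon energy: hc/λ = 6.450×10⁻¹⁹ J; per mole, 3.884×10⁵ J mol⁻¹.
Energy required: 5.243×10⁻⁵ × 3.884×10⁵ = 20 J.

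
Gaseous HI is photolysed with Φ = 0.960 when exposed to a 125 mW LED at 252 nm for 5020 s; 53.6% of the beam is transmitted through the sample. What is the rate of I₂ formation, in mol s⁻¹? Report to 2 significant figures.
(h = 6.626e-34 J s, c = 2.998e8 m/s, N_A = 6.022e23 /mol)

1.2e-7 mol s⁻¹

Photon energy at 252 nm: hc/λ = (6.626e-34)(2.998e8)/(252e-9) = 7.883e-19 J.
Energy delivered: (125 mW)(5020 s) = 627.5 J.
Photons incident: 627.5 / 7.883e-19 = 7.960e20, i.e. 7.960e20/6.022e23 = 0.001322 mol.
Fraction absorbed: 1 − 53.6/100 = 0.4640.
Photons absorbed: 0.4640 × 0.001322 = 6.134e-4 mol.
Product formed: 0.960 × 6.134e-4 = 5.889e-4 mol.
Rate: 5.889e-4 / 5020 s = 1.2e-7 mol s⁻¹.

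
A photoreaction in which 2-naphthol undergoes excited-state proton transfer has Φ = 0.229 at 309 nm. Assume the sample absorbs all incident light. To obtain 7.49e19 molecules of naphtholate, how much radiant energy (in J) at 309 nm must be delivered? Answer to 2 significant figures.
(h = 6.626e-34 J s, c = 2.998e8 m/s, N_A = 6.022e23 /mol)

210 J

Product: 7.49e19 / 6.022e23 = 1.244e-4 mol.
Photons that must be absorbed: 1.244e-4 / 0.229 = 5.432e-4 mol.
Photon energy: hc/λ = 6.429e-19 J; per mole, 3.872e5 J mol⁻¹.
Energy required: 5.432e-4 × 3.872e5 = 210 J.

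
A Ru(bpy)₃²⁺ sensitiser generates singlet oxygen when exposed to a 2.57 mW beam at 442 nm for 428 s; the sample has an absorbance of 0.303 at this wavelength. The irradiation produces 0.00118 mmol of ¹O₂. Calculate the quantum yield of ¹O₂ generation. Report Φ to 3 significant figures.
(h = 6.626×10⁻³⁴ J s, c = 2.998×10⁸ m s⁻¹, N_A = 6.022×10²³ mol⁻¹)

Product: 0.00118 mmol = 1.18×10⁻⁶ mol.
Photon energy at 442 nm: hc/λ = (6.626×10⁻³⁴)(2.998×10⁸)/(442×10⁻⁹) = 4.494×10⁻¹⁹ J.
Energy delivered: (2.57 mW)(428 s) = 1.100 J.
Photons incident: 1.100 / 4.494×10⁻¹⁹ = 2.448×10¹⁸, i.e. 2.448×10¹⁸/6.022×10²³ = 4.065×10⁻⁶ mol.
Fraction absorbed: 1 − 10^(−0.303) = 0.5023.
Photons absorbed: 0.5023 × 4.065×10⁻⁶ = 2.042×10⁻⁶ mol.
Φ = 1.18×10⁻⁶ mol / 2.042×10⁻⁶ mol photons = 0.578.

Φ = 0.578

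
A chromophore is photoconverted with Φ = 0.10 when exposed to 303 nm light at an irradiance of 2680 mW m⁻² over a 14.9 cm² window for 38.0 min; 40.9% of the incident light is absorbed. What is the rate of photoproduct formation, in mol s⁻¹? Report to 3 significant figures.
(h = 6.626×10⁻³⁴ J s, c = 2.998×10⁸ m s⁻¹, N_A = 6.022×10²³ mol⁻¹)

4.14×10⁻¹⁰ mol s⁻¹

Photon energy at 303 nm: hc/λ = (6.626×10⁻³⁴)(2.998×10⁸)/(303×10⁻⁹) = 6.556×10⁻¹⁹ J.
Energy delivered: (2680 mW m⁻²)(14.9×10⁻⁴ m²)(2280 s) = 9.104 J.
Photons incident: 9.104 / 6.556×10⁻¹⁹ = 1.389×10¹⁹, i.e. 1.389×10¹⁹/6.022×10²³ = 2.307×10⁻⁵ mol.
Photons absorbed: 0.409 × 2.307×10⁻⁵ = 9.436×10⁻⁶ mol.
Product formed: 0.10 × 9.436×10⁻⁶ = 9.436×10⁻⁷ mol.
Rate: 9.436×10⁻⁷ / 2280 s = 4.14×10⁻¹⁰ mol s⁻¹.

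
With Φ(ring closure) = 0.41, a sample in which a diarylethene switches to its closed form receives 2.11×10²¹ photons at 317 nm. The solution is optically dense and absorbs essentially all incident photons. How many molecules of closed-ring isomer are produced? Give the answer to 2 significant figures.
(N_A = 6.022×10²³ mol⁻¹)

Moles of photons: 2.11×10²¹ / 6.022×10²³ = 0.003504 mol.
Product: Φ × n_abs = 0.41 × 0.003504 = 0.001437 mol.
As a count: 0.001437 × 6.022×10²³ = 8.7×10²⁰.

8.7×10²⁰ molecules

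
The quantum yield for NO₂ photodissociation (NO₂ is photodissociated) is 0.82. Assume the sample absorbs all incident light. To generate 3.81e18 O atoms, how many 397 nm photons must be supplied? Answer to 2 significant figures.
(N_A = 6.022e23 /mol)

Product: 3.81e18 / 6.022e23 = 6.327e-6 mol.
Photons that must be absorbed: 6.327e-6 / 0.82 = 7.716e-6 mol.
Photon count: 7.716e-6 × 6.022e23 = 4.6e18.

4.6e18 photons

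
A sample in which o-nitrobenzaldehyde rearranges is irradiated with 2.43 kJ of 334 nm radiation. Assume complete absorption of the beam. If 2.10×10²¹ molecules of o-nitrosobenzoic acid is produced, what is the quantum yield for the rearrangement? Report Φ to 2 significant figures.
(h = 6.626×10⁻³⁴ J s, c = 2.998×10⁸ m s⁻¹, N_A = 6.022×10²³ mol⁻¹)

Φ = 0.51

Product: 2.10×10²¹ / 6.022×10²³ = 0.003487 mol.
Photon energy at 334 nm: hc/λ = (6.626×10⁻³⁴)(2.998×10⁸)/(334×10⁻⁹) = 5.948×10⁻¹⁹ J.
Incident energy: 2.43 kJ = 2430 J.
Photons incident: 2430 / 5.948×10⁻¹⁹ = 4.085×10²¹, i.e. 4.085×10²¹/6.022×10²³ = 0.006783 mol.
Φ = 0.003487 mol / 0.006783 mol photons = 0.51.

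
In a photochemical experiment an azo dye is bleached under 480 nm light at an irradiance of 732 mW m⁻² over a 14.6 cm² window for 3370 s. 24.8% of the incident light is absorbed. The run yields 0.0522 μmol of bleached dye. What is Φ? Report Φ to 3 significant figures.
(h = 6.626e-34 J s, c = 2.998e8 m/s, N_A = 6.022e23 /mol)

Product: 0.0522 μmol = 5.22e-8 mol.
Photon energy at 480 nm: hc/λ = (6.626e-34)(2.998e8)/(480e-9) = 4.138e-19 J.
Energy delivered: (732 mW m⁻²)(14.6e-4 m²)(3370 s) = 3.602 J.
Photons incident: 3.602 / 4.138e-19 = 8.705e18, i.e. 8.705e18/6.022e23 = 1.446e-5 mol.
Photons absorbed: 0.248 × 1.446e-5 = 3.586e-6 mol.
Φ = 5.22e-8 mol / 3.586e-6 mol photons = 0.0146.

Φ = 0.0146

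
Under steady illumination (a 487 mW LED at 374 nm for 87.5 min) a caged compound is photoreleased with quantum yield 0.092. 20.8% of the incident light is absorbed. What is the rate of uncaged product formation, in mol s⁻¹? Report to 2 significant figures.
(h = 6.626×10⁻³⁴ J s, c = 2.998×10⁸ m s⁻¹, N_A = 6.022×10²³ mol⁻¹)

2.9×10⁻⁸ mol s⁻¹

Photon energy at 374 nm: hc/λ = (6.626×10⁻³⁴)(2.998×10⁸)/(374×10⁻⁹) = 5.311×10⁻¹⁹ J.
Energy delivered: (487 mW)(5250 s) = 2557 J.
Photons incident: 2557 / 5.311×10⁻¹⁹ = 4.815×10²¹, i.e. 4.815×10²¹/6.022×10²³ = 0.007996 mol.
Photons absorbed: 0.208 × 0.007996 = 0.001663 mol.
Product formed: 0.092 × 0.001663 = 1.530×10⁻⁴ mol.
Rate: 1.530×10⁻⁴ / 5250 s = 2.9×10⁻⁸ mol s⁻¹.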